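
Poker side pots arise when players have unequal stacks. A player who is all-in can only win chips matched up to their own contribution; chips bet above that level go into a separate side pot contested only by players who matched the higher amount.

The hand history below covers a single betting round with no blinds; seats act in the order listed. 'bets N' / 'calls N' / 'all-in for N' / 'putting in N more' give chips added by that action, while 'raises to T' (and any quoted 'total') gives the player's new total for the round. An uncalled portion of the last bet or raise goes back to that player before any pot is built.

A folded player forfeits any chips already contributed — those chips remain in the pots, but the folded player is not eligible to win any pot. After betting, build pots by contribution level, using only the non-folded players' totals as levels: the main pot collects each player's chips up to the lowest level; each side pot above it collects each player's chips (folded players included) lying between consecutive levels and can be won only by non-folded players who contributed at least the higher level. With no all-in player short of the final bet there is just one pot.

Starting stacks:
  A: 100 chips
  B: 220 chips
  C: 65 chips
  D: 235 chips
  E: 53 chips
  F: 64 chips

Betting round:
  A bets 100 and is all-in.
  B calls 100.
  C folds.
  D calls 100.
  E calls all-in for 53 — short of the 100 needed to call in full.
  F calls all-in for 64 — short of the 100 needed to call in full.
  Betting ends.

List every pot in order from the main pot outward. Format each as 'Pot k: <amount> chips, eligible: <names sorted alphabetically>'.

Pot 1: 265 chips, eligible: A, B, D, E, F
Pot 2: 44 chips, eligible: A, B, D, F
Pot 3: 108 chips, eligible: A, B, D

Derivation:
Contributions: A=100, B=100, D=100, E=53, F=64
Folded: C
Pot levels (distinct totals of non-folded players): 53, 64, 100
Layer 1-53: 53 each from A, B, D, E, F = 53*5 = 265 chips; eligible A, B, D, E, F
Layer 54-64: 11 each from A, B, D, F = 11*4 = 44 chips; eligible A, B, D, F
Layer 65-100: 36 each from A, B, D = 36*3 = 108 chips; eligible A, B, D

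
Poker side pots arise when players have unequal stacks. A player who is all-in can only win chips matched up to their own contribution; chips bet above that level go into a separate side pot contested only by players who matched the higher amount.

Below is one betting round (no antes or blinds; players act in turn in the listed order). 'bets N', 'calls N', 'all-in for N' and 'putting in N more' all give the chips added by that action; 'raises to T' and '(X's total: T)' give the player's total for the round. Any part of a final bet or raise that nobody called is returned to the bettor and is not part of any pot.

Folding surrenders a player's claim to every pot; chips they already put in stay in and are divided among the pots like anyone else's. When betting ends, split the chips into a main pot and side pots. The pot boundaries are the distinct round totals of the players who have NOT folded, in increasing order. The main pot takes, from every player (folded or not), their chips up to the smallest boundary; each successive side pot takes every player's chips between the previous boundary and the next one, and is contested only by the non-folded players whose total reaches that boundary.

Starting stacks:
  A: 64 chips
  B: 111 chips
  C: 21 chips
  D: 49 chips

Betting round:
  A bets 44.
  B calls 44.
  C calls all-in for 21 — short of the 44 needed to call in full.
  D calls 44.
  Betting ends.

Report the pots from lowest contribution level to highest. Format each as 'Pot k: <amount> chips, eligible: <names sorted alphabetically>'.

Contributions: A=44, B=44, C=21, D=44
Pot levels (distinct totals of non-folded players): 21, 44
Layer 1-21: 21 each from A, B, C, D = 21*4 = 84 chips; eligible A, B, C, D
Layer 22-44: 23 each from A, B, D = 23*3 = 69 chips; eligible A, B, D

Pot 1: 84 chips, eligible: A, B, C, D
Pot 2: 69 chips, eligible: A, B, D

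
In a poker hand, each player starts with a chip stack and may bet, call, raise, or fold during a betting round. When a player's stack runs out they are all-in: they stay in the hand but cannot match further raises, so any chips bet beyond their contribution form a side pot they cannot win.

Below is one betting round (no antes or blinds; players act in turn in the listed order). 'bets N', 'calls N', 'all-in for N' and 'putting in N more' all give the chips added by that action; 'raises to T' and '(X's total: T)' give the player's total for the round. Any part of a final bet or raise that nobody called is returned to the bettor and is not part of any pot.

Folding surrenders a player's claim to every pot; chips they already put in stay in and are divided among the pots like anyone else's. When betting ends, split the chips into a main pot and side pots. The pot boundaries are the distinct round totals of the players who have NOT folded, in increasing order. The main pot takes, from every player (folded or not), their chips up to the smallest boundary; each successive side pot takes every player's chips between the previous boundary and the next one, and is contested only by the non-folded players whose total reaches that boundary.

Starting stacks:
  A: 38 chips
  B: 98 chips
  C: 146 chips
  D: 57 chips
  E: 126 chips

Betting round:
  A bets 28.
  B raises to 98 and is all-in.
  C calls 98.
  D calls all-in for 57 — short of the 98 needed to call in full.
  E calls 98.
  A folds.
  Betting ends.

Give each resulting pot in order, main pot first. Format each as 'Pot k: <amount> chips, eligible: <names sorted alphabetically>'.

Pot 1: 256 chips, eligible: B, C, D, E
Pot 2: 123 chips, eligible: B, C, E

Derivation:
Contributions: A=28, B=98, C=98, D=57, E=98
Folded: A
Pot levels (distinct totals of non-folded players): 57, 98
Layer 1-57: A 28 + B 57 + C 57 + D 57 + E 57 = 256 chips; eligible B, C, D, E
Layer 58-98: 41 each from B, C, E = 41*3 = 123 chips; eligible B, C, E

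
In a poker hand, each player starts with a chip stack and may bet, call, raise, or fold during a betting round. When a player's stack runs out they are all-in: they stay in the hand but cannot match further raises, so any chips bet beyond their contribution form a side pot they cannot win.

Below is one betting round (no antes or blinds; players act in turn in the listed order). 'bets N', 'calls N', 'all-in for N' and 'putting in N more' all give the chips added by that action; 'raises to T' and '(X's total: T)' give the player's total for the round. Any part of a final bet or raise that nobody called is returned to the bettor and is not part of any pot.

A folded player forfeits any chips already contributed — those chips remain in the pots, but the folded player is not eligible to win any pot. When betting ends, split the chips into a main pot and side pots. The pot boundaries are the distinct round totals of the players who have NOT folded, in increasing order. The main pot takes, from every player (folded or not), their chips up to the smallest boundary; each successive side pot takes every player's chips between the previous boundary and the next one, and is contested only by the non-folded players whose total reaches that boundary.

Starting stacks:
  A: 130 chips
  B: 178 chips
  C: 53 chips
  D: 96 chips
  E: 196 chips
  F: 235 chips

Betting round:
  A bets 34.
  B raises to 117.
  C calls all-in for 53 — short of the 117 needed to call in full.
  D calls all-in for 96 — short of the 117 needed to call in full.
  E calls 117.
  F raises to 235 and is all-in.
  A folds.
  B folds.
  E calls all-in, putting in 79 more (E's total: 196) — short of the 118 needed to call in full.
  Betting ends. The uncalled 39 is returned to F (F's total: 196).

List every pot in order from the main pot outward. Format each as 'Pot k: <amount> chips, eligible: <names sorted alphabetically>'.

Pot 1: 299 chips, eligible: C, D, E, F
Pot 2: 172 chips, eligible: D, E, F
Pot 3: 221 chips, eligible: E, F

Derivation:
Contributions (after 39 returned to F): A=34, B=117, C=53, D=96, E=196, F=196
Folded: A, B
Pot levels (distinct totals of non-folded players): 53, 96, 196
Layer 1-53: A 34 + B 53 + C 53 + D 53 + E 53 + F 53 = 299 chips; eligible C, D, E, F
Layer 54-96: 43 each from B, D, E, F = 43*4 = 172 chips; eligible D, E, F
Layer 97-196: B 21 + E 100 + F 100 = 221 chips; eligible E, F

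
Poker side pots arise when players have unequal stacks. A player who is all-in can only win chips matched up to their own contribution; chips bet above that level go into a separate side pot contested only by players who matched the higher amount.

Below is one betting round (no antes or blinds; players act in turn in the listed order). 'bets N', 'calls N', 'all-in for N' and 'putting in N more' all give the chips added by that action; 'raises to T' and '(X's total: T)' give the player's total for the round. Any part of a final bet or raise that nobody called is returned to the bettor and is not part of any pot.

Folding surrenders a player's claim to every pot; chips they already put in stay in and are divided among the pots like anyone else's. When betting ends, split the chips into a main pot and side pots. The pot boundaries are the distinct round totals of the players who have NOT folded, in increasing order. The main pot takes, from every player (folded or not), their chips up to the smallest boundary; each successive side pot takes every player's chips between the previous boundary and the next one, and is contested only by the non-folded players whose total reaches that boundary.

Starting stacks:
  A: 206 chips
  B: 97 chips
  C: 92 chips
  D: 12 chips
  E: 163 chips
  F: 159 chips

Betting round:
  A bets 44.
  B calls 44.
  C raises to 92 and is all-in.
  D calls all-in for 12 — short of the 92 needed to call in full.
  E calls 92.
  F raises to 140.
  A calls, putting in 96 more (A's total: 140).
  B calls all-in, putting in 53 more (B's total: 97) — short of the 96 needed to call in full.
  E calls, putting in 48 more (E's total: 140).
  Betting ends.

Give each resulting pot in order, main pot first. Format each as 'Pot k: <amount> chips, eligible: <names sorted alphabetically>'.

Pot 1: 72 chips, eligible: A, B, C, D, E, F
Pot 2: 400 chips, eligible: A, B, C, E, F
Pot 3: 20 chips, eligible: A, B, E, F
Pot 4: 129 chips, eligible: A, E, F

Derivation:
Contributions: A=140, B=97, C=92, D=12, E=140, F=140
Pot levels (distinct totals of non-folded players): 12, 92, 97, 140
Layer 1-12: 12 each from A, B, C, D, E, F = 12*6 = 72 chips; eligible A, B, C, D, E, F
Layer 13-92: 80 each from A, B, C, E, F = 80*5 = 400 chips; eligible A, B, C, E, F
Layer 93-97: 5 each from A, B, E, F = 5*4 = 20 chips; eligible A, B, E, F
Layer 98-140: 43 each from A, E, F = 43*3 = 129 chips; eligible A, E, F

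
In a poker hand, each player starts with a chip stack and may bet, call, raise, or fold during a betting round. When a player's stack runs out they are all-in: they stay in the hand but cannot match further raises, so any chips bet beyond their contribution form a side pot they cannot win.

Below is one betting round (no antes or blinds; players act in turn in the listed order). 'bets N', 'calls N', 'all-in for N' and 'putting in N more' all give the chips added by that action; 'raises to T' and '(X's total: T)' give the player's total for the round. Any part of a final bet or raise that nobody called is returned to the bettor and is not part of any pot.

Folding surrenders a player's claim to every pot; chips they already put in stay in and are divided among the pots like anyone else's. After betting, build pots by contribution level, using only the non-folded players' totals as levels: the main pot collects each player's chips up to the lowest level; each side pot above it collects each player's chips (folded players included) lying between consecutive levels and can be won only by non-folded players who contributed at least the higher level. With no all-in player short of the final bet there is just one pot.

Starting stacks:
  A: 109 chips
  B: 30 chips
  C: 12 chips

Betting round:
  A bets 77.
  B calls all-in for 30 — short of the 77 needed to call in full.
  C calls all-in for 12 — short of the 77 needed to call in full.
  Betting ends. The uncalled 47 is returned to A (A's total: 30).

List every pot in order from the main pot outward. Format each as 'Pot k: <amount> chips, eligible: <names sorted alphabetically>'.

Contributions (after 47 returned to A): A=30, B=30, C=12
Pot levels (distinct totals of non-folded players): 12, 30
Layer 1-12: 12 each from A, B, C = 12*3 = 36 chips; eligible A, B, C
Layer 13-30: 18 each from A, B = 18*2 = 36 chips; eligible A, B

Pot 1: 36 chips, eligible: A, B, C
Pot 2: 36 chips, eligible: A, B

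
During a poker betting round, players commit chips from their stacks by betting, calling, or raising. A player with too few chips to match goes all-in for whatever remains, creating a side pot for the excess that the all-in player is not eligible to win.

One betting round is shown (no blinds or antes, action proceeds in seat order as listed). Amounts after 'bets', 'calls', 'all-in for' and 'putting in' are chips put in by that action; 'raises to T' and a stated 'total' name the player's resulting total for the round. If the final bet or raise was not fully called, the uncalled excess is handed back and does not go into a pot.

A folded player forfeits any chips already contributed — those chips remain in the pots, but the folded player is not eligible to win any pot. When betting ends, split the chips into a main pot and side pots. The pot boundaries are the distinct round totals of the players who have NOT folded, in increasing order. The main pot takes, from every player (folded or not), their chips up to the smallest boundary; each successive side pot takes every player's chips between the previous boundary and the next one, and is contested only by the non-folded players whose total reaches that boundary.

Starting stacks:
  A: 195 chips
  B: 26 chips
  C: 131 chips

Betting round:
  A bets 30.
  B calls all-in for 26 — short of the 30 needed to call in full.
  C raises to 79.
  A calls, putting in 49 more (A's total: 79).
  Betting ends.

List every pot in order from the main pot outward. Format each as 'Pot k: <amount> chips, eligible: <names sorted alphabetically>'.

Contributions: A=79, B=26, C=79
Pot levels (distinct totals of non-folded players): 26, 79
Layer 1-26: 26 each from A, B, C = 26*3 = 78 chips; eligible A, B, C
Layer 27-79: 53 each from A, C = 53*2 = 106 chips; eligible A, C

Pot 1: 78 chips, eligible: A, B, C
Pot 2: 106 chips, eligible: A, C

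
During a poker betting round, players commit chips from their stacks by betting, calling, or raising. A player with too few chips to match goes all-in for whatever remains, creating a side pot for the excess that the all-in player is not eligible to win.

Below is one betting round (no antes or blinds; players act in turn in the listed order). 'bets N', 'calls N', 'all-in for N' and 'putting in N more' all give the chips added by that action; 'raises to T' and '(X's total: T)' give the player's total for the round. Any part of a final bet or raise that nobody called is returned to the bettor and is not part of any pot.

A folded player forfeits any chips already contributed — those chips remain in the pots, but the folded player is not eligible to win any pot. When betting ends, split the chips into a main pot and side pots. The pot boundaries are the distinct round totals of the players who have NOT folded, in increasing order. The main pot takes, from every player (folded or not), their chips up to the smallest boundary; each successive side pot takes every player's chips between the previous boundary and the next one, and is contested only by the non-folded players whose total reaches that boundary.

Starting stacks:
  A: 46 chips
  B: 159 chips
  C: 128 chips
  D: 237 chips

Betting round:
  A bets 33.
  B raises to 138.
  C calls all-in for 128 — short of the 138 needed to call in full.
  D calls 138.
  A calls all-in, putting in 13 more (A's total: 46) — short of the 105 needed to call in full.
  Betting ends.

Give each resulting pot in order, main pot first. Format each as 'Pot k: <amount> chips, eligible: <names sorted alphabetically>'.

Contributions: A=46, B=138, C=128, D=138
Pot levels (distinct totals of non-folded players): 46, 128, 138
Layer 1-46: 46 each from A, B, C, D = 46*4 = 184 chips; eligible A, B, C, D
Layer 47-128: 82 each from B, C, D = 82*3 = 246 chips; eligible B, C, D
Layer 129-138: 10 each from B, D = 10*2 = 20 chips; eligible B, D

Pot 1: 184 chips, eligible: A, B, C, D
Pot 2: 246 chips, eligible: B, C, D
Pot 3: 20 chips, eligible: B, D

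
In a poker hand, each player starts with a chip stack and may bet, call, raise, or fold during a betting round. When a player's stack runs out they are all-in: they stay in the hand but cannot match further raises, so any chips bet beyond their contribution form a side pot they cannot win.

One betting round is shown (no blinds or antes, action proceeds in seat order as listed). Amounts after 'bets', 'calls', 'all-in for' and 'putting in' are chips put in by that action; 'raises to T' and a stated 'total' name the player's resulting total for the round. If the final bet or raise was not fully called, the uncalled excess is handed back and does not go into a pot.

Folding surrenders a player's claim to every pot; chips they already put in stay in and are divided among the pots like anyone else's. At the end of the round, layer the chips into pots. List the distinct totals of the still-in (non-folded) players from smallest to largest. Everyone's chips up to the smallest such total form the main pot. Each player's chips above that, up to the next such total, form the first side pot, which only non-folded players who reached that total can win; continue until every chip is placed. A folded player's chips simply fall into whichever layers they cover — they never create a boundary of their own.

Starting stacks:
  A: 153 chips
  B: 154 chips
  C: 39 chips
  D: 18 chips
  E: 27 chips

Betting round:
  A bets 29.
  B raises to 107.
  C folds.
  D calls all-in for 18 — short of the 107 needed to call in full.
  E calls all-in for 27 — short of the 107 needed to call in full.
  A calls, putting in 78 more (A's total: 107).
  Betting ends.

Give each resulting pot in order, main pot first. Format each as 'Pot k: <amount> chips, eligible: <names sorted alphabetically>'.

Pot 1: 72 chips, eligible: A, B, D, E
Pot 2: 27 chips, eligible: A, B, E
Pot 3: 160 chips, eligible: A, B

Derivation:
Contributions: A=107, B=107, D=18, E=27
Folded: C
Pot levels (distinct totals of non-folded players): 18, 27, 107
Layer 1-18: 18 each from A, B, D, E = 18*4 = 72 chips; eligible A, B, D, E
Layer 19-27: 9 each from A, B, E = 9*3 = 27 chips; eligible A, B, E
Layer 28-107: 80 each from A, B = 80*2 = 160 chips; eligible A, B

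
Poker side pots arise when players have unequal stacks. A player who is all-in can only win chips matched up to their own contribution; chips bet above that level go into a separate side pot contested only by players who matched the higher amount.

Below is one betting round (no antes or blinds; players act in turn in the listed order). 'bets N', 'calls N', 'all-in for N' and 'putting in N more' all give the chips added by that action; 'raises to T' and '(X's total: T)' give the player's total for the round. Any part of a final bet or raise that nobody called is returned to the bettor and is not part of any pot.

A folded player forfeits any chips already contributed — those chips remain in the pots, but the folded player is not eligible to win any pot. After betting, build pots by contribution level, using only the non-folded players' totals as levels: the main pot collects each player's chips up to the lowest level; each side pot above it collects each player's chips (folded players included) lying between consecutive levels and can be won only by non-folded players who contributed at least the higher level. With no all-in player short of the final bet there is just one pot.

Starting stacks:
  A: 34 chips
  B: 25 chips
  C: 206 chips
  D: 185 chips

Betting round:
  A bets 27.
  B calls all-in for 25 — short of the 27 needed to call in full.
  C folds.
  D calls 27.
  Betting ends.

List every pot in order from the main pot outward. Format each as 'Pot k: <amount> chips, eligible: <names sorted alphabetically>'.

Contributions: A=27, B=25, D=27
Folded: C
Pot levels (distinct totals of non-folded players): 25, 27
Layer 1-25: 25 each from A, B, D = 25*3 = 75 chips; eligible A, B, D
Layer 26-27: 2 each from A, D = 2*2 = 4 chips; eligible A, D

Pot 1: 75 chips, eligible: A, B, D
Pot 2: 4 chips, eligible: A, D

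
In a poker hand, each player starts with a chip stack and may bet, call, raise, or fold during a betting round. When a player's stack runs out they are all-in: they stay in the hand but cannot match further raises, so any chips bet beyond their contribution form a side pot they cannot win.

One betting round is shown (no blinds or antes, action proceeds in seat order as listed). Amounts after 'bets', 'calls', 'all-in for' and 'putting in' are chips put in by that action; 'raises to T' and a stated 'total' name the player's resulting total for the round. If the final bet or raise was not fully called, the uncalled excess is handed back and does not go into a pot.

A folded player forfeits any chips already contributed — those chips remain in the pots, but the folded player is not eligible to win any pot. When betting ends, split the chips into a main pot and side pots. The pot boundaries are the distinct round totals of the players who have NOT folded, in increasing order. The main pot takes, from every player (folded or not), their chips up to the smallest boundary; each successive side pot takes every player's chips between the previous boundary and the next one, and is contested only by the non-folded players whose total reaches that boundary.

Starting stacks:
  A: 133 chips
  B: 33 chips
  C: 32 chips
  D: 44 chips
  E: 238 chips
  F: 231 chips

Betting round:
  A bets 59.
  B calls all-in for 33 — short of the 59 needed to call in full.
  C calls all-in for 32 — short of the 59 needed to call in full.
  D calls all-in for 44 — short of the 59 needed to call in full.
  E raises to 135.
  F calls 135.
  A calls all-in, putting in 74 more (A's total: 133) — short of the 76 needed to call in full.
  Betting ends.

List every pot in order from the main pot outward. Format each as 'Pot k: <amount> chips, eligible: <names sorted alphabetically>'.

Pot 1: 192 chips, eligible: A, B, C, D, E, F
Pot 2: 5 chips, eligible: A, B, D, E, F
Pot 3: 44 chips, eligible: A, D, E, F
Pot 4: 267 chips, eligible: A, E, F
Pot 5: 4 chips, eligible: E, F

Derivation:
Contributions: A=133, B=33, C=32, D=44, E=135, F=135
Pot levels (distinct totals of non-folded players): 32, 33, 44, 133, 135
Layer 1-32: 32 each from A, B, C, D, E, F = 32*6 = 192 chips; eligible A, B, C, D, E, F
Layer 33-33: 1 each from A, B, D, E, F = 1*5 = 5 chips; eligible A, B, D, E, F
Layer 34-44: 11 each from A, D, E, F = 11*4 = 44 chips; eligible A, D, E, F
Layer 45-133: 89 each from A, E, F = 89*3 = 267 chips; eligible A, E, F
Layer 134-135: 2 each from E, F = 2*2 = 4 chips; eligible E, F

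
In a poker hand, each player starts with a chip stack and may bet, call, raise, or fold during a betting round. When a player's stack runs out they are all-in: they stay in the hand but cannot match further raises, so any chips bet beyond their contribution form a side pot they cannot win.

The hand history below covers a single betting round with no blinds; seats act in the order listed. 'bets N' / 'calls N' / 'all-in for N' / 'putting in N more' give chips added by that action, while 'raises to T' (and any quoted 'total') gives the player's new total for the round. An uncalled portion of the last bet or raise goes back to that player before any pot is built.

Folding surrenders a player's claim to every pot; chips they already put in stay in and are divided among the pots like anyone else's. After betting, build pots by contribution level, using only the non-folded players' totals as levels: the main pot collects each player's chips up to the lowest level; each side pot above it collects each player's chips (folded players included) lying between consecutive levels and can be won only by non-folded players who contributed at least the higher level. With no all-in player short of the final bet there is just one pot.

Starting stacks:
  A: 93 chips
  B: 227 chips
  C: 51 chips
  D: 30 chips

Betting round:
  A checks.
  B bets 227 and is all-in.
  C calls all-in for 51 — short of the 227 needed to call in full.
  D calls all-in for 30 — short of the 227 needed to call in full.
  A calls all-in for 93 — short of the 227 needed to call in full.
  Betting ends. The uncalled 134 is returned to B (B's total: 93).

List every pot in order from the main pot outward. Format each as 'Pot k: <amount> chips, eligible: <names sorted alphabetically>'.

Pot 1: 120 chips, eligible: A, B, C, D
Pot 2: 63 chips, eligible: A, B, C
Pot 3: 84 chips, eligible: A, B

Derivation:
Contributions (after 134 returned to B): A=93, B=93, C=51, D=30
Pot levels (distinct totals of non-folded players): 30, 51, 93
Layer 1-30: 30 each from A, B, C, D = 30*4 = 120 chips; eligible A, B, C, D
Layer 31-51: 21 each from A, B, C = 21*3 = 63 chips; eligible A, B, C
Layer 52-93: 42 each from A, B = 42*2 = 84 chips; eligible A, B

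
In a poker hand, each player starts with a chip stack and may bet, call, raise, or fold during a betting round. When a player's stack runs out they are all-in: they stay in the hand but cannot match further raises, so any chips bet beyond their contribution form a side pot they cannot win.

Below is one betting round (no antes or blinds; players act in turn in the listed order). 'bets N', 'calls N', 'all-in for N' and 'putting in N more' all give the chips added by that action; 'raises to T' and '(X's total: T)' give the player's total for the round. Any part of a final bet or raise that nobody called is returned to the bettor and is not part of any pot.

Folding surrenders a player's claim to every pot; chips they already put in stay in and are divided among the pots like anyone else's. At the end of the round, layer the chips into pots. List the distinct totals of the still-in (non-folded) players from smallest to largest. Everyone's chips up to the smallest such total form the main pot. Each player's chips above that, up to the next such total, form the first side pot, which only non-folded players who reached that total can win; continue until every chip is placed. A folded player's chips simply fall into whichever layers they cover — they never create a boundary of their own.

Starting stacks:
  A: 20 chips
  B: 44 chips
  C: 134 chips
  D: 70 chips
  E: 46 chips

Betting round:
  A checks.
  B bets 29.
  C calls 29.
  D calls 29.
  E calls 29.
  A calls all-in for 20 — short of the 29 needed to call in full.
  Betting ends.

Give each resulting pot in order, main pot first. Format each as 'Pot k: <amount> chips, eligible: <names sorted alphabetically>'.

Pot 1: 100 chips, eligible: A, B, C, D, E
Pot 2: 36 chips, eligible: B, C, D, E

Derivation:
Contributions: A=20, B=29, C=29, D=29, E=29
Pot levels (distinct totals of non-folded players): 20, 29
Layer 1-20: 20 each from A, B, C, D, E = 20*5 = 100 chips; eligible A, B, C, D, E
Layer 21-29: 9 each from B, C, D, E = 9*4 = 36 chips; eligible B, C, D, E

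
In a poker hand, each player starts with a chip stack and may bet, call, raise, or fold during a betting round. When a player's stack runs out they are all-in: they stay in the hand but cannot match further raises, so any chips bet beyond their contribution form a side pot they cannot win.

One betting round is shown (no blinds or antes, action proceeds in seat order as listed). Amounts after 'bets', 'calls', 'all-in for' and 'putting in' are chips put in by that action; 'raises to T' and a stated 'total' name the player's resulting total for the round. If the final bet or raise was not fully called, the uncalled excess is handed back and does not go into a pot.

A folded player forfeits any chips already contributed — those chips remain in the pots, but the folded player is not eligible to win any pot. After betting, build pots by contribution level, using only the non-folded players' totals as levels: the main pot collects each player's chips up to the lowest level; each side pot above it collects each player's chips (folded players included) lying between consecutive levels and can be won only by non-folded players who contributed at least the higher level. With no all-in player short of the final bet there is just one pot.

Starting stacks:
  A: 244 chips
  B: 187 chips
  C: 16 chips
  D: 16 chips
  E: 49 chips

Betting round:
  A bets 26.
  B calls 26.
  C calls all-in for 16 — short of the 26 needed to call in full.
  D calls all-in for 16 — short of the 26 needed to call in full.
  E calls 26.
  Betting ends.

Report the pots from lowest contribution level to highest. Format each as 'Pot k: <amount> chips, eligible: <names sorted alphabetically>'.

Pot 1: 80 chips, eligible: A, B, C, D, E
Pot 2: 30 chips, eligible: A, B, E

Derivation:
Contributions: A=26, B=26, C=16, D=16, E=26
Pot levels (distinct totals of non-folded players): 16, 26
Layer 1-16: 16 each from A, B, C, D, E = 16*5 = 80 chips; eligible A, B, C, D, E
Layer 17-26: 10 each from A, B, E = 10*3 = 30 chips; eligible A, B, E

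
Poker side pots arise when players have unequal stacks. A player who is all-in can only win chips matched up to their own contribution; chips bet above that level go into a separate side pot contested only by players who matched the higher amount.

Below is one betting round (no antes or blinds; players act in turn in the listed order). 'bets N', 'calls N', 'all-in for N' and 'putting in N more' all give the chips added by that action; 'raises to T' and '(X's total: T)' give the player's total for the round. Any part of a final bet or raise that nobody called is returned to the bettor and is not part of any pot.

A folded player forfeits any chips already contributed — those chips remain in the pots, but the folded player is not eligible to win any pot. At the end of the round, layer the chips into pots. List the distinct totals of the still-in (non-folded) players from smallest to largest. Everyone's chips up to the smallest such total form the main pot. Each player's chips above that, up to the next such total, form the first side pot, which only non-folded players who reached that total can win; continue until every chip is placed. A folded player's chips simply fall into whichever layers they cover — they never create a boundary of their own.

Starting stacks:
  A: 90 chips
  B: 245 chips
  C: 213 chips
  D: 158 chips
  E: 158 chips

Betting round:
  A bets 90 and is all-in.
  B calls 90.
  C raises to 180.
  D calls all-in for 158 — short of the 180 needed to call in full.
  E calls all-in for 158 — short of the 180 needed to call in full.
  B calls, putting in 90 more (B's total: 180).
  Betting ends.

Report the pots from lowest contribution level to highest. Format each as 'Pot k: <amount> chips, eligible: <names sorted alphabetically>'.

Pot 1: 450 chips, eligible: A, B, C, D, E
Pot 2: 272 chips, eligible: B, C, D, E
Pot 3: 44 chips, eligible: B, C

Derivation:
Contributions: A=90, B=180, C=180, D=158, E=158
Pot levels (distinct totals of non-folded players): 90, 158, 180
Layer 1-90: 90 each from A, B, C, D, E = 90*5 = 450 chips; eligible A, B, C, D, E
Layer 91-158: 68 each from B, C, D, E = 68*4 = 272 chips; eligible B, C, D, E
Layer 159-180: 22 each from B, C = 22*2 = 44 chips; eligible B, C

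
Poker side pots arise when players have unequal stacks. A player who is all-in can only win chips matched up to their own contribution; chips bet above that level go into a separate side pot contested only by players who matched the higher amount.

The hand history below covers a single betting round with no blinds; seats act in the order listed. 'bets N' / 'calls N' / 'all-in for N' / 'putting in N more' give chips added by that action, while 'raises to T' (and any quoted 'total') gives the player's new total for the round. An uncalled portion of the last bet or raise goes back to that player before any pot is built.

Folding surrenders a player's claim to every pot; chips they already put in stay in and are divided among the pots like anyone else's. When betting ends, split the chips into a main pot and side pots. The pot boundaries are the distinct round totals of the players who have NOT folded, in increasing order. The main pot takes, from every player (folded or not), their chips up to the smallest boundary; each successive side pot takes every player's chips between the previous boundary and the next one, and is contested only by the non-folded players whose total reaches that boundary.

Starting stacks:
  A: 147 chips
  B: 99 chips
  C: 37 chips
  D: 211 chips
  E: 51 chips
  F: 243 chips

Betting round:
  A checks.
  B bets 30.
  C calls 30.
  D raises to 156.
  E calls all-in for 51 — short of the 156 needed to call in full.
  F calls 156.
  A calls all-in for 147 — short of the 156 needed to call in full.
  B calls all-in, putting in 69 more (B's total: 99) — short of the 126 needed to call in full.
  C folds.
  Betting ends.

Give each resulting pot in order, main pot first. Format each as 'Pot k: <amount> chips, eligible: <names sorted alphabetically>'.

Pot 1: 285 chips, eligible: A, B, D, E, F
Pot 2: 192 chips, eligible: A, B, D, F
Pot 3: 144 chips, eligible: A, D, F
Pot 4: 18 chips, eligible: D, F

Derivation:
Contributions: A=147, B=99, C=30, D=156, E=51, F=156
Folded: C
Pot levels (distinct totals of non-folded players): 51, 99, 147, 156
Layer 1-51: A 51 + B 51 + C 30 + D 51 + E 51 + F 51 = 285 chips; eligible A, B, D, E, F
Layer 52-99: 48 each from A, B, D, F = 48*4 = 192 chips; eligible A, B, D, F
Layer 100-147: 48 each from A, D, F = 48*3 = 144 chips; eligible A, D, F
Layer 148-156: 9 each from D, F = 9*2 = 18 chips; eligible D, F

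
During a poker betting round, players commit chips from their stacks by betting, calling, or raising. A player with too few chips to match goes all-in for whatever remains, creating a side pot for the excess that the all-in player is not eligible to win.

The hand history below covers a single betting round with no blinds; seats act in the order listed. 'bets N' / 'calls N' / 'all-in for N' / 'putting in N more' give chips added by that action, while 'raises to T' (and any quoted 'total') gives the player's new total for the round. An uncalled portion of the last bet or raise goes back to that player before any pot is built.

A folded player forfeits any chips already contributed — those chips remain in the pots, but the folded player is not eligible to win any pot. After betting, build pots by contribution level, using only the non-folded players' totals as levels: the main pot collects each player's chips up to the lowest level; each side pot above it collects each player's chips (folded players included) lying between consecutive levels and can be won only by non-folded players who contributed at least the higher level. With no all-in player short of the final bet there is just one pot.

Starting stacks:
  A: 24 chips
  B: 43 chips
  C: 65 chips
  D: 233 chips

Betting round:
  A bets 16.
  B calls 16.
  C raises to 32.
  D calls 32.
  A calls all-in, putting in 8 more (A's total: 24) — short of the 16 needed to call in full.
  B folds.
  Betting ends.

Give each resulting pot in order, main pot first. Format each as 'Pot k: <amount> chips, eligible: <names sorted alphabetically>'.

Contributions: A=24, B=16, C=32, D=32
Folded: B
Pot levels (distinct totals of non-folded players): 24, 32
Layer 1-24: A 24 + B 16 + C 24 + D 24 = 88 chips; eligible A, C, D
Layer 25-32: 8 each from C, D = 8*2 = 16 chips; eligible C, D

Pot 1: 88 chips, eligible: A, C, D
Pot 2: 16 chips, eligible: C, D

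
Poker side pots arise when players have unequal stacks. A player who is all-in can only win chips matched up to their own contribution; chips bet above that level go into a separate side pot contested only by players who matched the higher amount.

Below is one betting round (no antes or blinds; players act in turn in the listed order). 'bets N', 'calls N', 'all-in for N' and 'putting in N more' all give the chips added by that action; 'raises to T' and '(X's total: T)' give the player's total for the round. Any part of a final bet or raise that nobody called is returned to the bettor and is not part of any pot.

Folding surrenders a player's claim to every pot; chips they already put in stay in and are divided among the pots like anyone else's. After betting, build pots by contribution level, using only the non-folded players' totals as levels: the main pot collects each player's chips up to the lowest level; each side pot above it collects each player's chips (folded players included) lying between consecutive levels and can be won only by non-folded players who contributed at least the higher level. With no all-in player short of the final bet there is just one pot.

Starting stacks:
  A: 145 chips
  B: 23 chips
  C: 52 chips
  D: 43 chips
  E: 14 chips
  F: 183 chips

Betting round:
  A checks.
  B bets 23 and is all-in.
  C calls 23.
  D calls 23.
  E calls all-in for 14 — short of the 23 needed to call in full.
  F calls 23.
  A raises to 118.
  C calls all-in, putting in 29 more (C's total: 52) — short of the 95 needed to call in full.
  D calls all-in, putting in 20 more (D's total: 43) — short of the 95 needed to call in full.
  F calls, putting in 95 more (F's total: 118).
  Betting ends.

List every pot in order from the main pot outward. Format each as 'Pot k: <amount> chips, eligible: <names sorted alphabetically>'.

Contributions: A=118, B=23, C=52, D=43, E=14, F=118
Pot levels (distinct totals of non-folded players): 14, 23, 43, 52, 118
Layer 1-14: 14 each from A, B, C, D, E, F = 14*6 = 84 chips; eligible A, B, C, D, E, F
Layer 15-23: 9 each from A, B, C, D, F = 9*5 = 45 chips; eligible A, B, C, D, F
Layer 24-43: 20 each from A, C, D, F = 20*4 = 80 chips; eligible A, C, D, F
Layer 44-52: 9 each from A, C, F = 9*3 = 27 chips; eligible A, C, F
Layer 53-118: 66 each from A, F = 66*2 = 132 chips; eligible A, F

Pot 1: 84 chips, eligible: A, B, C, D, E, F
Pot 2: 45 chips, eligible: A, B, C, D, F
Pot 3: 80 chips, eligible: A, C, D, F
Pot 4: 27 chips, eligible: A, C, F
Pot 5: 132 chips, eligible: A, F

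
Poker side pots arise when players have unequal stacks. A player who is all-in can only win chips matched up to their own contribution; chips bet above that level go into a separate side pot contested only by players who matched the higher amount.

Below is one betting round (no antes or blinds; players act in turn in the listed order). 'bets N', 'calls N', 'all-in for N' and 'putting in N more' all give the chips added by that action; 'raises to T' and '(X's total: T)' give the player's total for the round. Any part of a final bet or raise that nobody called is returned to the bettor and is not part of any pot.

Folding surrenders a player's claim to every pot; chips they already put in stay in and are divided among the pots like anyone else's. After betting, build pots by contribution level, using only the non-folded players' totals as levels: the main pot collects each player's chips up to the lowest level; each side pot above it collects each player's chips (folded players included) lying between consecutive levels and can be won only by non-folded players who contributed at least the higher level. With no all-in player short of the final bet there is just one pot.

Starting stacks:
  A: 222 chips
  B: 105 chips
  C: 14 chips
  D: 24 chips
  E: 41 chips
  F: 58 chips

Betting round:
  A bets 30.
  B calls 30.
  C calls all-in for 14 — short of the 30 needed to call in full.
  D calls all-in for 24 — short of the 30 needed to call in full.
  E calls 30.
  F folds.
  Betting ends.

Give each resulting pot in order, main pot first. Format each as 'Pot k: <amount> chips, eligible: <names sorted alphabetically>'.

Pot 1: 70 chips, eligible: A, B, C, D, E
Pot 2: 40 chips, eligible: A, B, D, E
Pot 3: 18 chips, eligible: A, B, E

Derivation:
Contributions: A=30, B=30, C=14, D=24, E=30
Folded: F
Pot levels (distinct totals of non-folded players): 14, 24, 30
Layer 1-14: 14 each from A, B, C, D, E = 14*5 = 70 chips; eligible A, B, C, D, E
Layer 15-24: 10 each from A, B, D, E = 10*4 = 40 chips; eligible A, B, D, E
Layer 25-30: 6 each from A, B, E = 6*3 = 18 chips; eligible A, B, E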